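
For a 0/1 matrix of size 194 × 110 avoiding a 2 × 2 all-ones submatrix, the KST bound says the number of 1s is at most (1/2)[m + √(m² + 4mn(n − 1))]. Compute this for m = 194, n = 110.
z(194, 110; 2, 2) ≤ (1/2)[194 + √(194² + 4·194·110·109)] = (1/2)[194 + √9341876] = 1625.2241

Kővári–Sós–Turán: let r_1, ..., r_194 be the row sums and z = Σ r_i the total number of 1s. Each pair of columns can share at most one row with both entries 1 (else a 2×2 all-ones block appears), so Σ_i C(r_i, 2) ≤ C(110, 2) = 5995. By convexity Σ_i C(r_i, 2) ≥ 194·C(z/194, 2) = z(z − 194)/(2·194), giving z² − 194z − 194·110·109 ≤ 0 and hence z ≤ (1/2)[194 + √(37636 + 4·2326060)] = (1/2)[194 + √9341876] ≈ (1/2)(194 + 3056.4483) = 1625.2241.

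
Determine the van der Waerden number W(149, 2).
W(149, 2) = 149 + 1 = 150

A 2-term AP is any pair of integers, so a monochromatic 2-AP exists iff some colour is used at least twice. With 149 colours, the colouring i ↦ i on {1, ..., 149} uses each colour once, avoiding any monochromatic pair, so W(149, 2) > 149. For {1, ..., 150}, pigeonhole forces two integers of the same colour, which form a monochromatic 2-AP. Hence W(149, 2) = 150.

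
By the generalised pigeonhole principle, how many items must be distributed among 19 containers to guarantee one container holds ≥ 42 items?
n = (42 − 1)·19 + 1 = 780

By the generalised pigeonhole principle, to guarantee some box contains ≥ r objects we need more than (r − 1) · k objects total. Threshold: n = (r − 1) · k + 1. With r = 42 and k = 19: n = 41 · 19 + 1 = 779 + 1 = 780. For n = 779 = 41 · 19, we can put exactly 41 objects in every box, avoiding 42 in any single one — so 780 is tight.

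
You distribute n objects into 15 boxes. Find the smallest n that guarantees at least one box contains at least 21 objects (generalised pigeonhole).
n = (21 − 1)·15 + 1 = 301

By the generalised pigeonhole principle, to guarantee some box contains ≥ r objects we need more than (r − 1) · k objects total. Threshold: n = (r − 1) · k + 1. With r = 21 and k = 15: n = 20 · 15 + 1 = 300 + 1 = 301. For n = 300 = 20 · 15, we can put exactly 20 objects in every box, avoiding 21 in any single one — so 301 is tight.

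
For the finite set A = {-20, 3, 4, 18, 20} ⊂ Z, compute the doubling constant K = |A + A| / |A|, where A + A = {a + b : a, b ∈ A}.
K = |A + A| / |A| = 15/5 = 3

Enumerate A + A = {a + b : a, b ∈ A}. With |A| = 5, there are |A|^2 = 25 ordered sum pairs; collecting distinct values, A + A = {-40, -17, -16, -2, 0, 6, 7, 8, 21, 22, 23, 24, 36, 38, 40}, so |A + A| = 15. Thus K = 15/5 = 3. For comparison, the minimum possible |A + A| over all 5-element sets is 2·5 − 1 = 9 (so min K = 9/5), attained only by arithmetic progressions.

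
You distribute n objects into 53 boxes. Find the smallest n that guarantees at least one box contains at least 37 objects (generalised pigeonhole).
n = (37 − 1)·53 + 1 = 1909

By the generalised pigeonhole principle, to guarantee some box contains ≥ r objects we need more than (r − 1) · k objects total. Threshold: n = (r − 1) · k + 1. With r = 37 and k = 53: n = 36 · 53 + 1 = 1908 + 1 = 1909. For n = 1908 = 36 · 53, we can put exactly 36 objects in every box, avoiding 37 in any single one — so 1909 is tight.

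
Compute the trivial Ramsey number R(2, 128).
R(2, 128) = 128

R(2, k) = k for all k ≥ 2: in a 2-colouring of K_k, either some edge is red (a red K_2) or all edges are blue (a blue K_k). And K_{127} coloured all-blue has no blue K_128, so R(2, 128) > 127. Hence R(2, 128) = 128.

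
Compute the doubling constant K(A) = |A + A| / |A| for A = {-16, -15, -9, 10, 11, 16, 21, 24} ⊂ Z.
K = |A + A| / |A| = 33/8

Enumerate A + A = {a + b : a, b ∈ A}. With |A| = 8, there are |A|^2 = 64 ordered sum pairs; collecting distinct values, A + A = {-32, -31, -30, -25, -24, -18, -6, -5, -4, 0, 1, 2, 5, 6, 7, 8, 9, 12, 15, 20, 21, 22, 26, 27, 31, 32, 34, 35, 37, 40, 42, 45, 48}, so |A + A| = 33. Thus K = 33/8. For comparison, the minimum possible |A + A| over all 8-element sets is 2·8 − 1 = 15 (so min K = 15/8), attained only by arithmetic progressions.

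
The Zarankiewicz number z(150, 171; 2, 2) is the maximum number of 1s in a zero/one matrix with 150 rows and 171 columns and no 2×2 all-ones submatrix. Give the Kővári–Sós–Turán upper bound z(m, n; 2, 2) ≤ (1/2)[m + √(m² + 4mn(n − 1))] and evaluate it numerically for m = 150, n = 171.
z(150, 171; 2, 2) ≤ (1/2)[150 + √(150² + 4·150·171·170)] = (1/2)[150 + √17464500] = 2164.5275

Kővári–Sós–Turán: let r_1, ..., r_150 be the row sums and z = Σ r_i the total number of 1s. Each pair of columns can share at most one row with both entries 1 (else a 2×2 all-ones block appears), so Σ_i C(r_i, 2) ≤ C(171, 2) = 14535. By convexity Σ_i C(r_i, 2) ≥ 150·C(z/150, 2) = z(z − 150)/(2·150), giving z² − 150z − 150·171·170 ≤ 0 and hence z ≤ (1/2)[150 + √(22500 + 4·4360500)] = (1/2)[150 + √17464500] ≈ (1/2)(150 + 4179.0549) = 2164.5275.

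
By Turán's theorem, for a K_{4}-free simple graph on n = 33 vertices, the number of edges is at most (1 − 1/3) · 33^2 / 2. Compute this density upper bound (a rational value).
Turán density bound = (2/3) · 33^2/2 = 363

Turán's theorem: ex(n, K_{r+1}) is achieved by the complete r-partite Turán graph T(n, r) with parts as balanced as possible, and is at most (1 − 1/r) · n^2/2. For r = 3, n = 33: the density bound is (2/3) · 1089/2 = 363. Since 3 ∣ 33, the Turán graph T(33, 3) has parts of equal size 11, and its edge count e(T(33, 3)) = 363 attains the density bound exactly.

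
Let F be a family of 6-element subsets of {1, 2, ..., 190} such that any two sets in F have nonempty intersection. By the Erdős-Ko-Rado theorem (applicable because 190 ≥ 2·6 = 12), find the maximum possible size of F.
max |F| = C(189, 5) = 1905305787

The Erdős-Ko-Rado theorem states: for n ≥ 2k, an intersecting family of k-subsets of an n-element set has size at most C(n − 1, k − 1), with equality for 'star' families {A ⊆ [n] : |A| = k, i ∈ A} (fix an element i). For n = 190, k = 6: C(189, 5) = 1905305787.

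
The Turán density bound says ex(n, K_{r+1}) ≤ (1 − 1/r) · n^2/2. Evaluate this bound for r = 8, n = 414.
Turán density bound = (7/8) · 414^2/2 = 299943/4 ≈ 74985.75

Turán's theorem: ex(n, K_{r+1}) is achieved by the complete r-partite Turán graph T(n, r) with parts as balanced as possible, and is at most (1 − 1/r) · n^2/2. For r = 8, n = 414: the density bound is (7/8) · 171396/2 = 299943/4 ≈ 74985.75. The integer-valued extremum is e(T(414, 8)) = 74985, which is strictly less than the density bound 299943/4 since 8 ∤ 414 (the parts of T(414, 8) cannot all be equal).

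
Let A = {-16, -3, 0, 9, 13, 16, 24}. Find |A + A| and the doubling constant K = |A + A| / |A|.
K = |A + A| / |A| = 25/7

Enumerate A + A = {a + b : a, b ∈ A}. With |A| = 7, there are |A|^2 = 49 ordered sum pairs; collecting distinct values, A + A = {-32, -19, -16, -7, -6, -3, 0, 6, 8, 9, 10, 13, 16, 18, 21, 22, 24, 25, 26, 29, 32, 33, 37, 40, 48}, so |A + A| = 25. Thus K = 25/7. For comparison, the minimum possible |A + A| over all 7-element sets is 2·7 − 1 = 13 (so min K = 13/7), attained only by arithmetic progressions.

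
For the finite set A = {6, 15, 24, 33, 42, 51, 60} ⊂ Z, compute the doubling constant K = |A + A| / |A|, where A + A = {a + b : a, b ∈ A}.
K = |A + A| / |A| = 13/7

Enumerate A + A = {a + b : a, b ∈ A}. With |A| = 7, there are |A|^2 = 49 ordered sum pairs; collecting distinct values, A + A = {12, 21, 30, 39, 48, 57, 66, 75, 84, 93, 102, 111, 120}, so |A + A| = 13. Thus K = 13/7. Here |A + A| = 2|A| − 1 = 13, the minimum possible — so K = 13/7 is minimal, which holds iff A is an arithmetic progression.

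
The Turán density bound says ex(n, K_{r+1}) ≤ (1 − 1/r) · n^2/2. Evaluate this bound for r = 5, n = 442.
Turán density bound = (4/5) · 442^2/2 = 390728/5 ≈ 78145.6

Turán's theorem: ex(n, K_{r+1}) is achieved by the complete r-partite Turán graph T(n, r) with parts as balanced as possible, and is at most (1 − 1/r) · n^2/2. For r = 5, n = 442: the density bound is (4/5) · 195364/2 = 390728/5 ≈ 78145.6. The integer-valued extremum is e(T(442, 5)) = 78145, which is strictly less than the density bound 390728/5 since 5 ∤ 442 (the parts of T(442, 5) cannot all be equal).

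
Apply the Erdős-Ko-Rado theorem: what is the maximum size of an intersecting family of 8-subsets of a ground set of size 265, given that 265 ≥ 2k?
max |F| = C(264, 7) = 16366799252232

Erdős-Ko-Rado (1961): when n ≥ 2k, max |F| = C(n−1, k−1). The bound is attained by the star {A : i ∈ A} for any fixed i ∈ [n]. Here C(265−1, 8−1) = C(264, 7) = 16366799252232.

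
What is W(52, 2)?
W(52, 2) = 52 + 1 = 53

A 2-term AP is any pair of integers, so a monochromatic 2-AP exists iff some colour is used at least twice. With 52 colours, the colouring i ↦ i on {1, ..., 52} uses each colour once, avoiding any monochromatic pair, so W(52, 2) > 52. For {1, ..., 53}, pigeonhole forces two integers of the same colour, which form a monochromatic 2-AP. Hence W(52, 2) = 53.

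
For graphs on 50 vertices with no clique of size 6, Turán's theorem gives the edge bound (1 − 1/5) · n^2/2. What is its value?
Turán density bound = (4/5) · 50^2/2 = 1000

Turán's theorem: ex(n, K_{r+1}) is achieved by the complete r-partite Turán graph T(n, r) with parts as balanced as possible, and is at most (1 − 1/r) · n^2/2. For r = 5, n = 50: the density bound is (4/5) · 2500/2 = 1000. Since 5 ∣ 50, the Turán graph T(50, 5) has parts of equal size 10, and its edge count e(T(50, 5)) = 1000 attains the density bound exactly.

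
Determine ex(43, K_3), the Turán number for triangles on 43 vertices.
ex(43, K_3) = ⌊43^2/4⌋ = 462

Mantel (1907): a triangle-free graph on n vertices has at most ⌊n^2/4⌋ edges, with equality for the complete bipartite graph K_{⌊n/2⌋, ⌈n/2⌉}. For n = 43: ⌊43^2/4⌋ = ⌊1849/4⌋ = 462. The extremal graph is K_{21, 22}, which has 21·22 = 462 edges.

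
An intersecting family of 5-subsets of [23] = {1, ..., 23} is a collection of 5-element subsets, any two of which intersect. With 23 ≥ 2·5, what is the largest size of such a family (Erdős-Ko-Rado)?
max |F| = C(22, 4) = 7315

Erdős-Ko-Rado (1961): when n ≥ 2k, max |F| = C(n−1, k−1). The bound is attained by the star {A : i ∈ A} for any fixed i ∈ [n]. Here C(23−1, 5−1) = C(22, 4) = 7315.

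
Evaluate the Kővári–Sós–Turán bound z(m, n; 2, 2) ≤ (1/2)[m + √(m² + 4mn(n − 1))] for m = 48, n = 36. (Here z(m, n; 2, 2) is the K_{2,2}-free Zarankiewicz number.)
z(48, 36; 2, 2) ≤ (1/2)[48 + √(48² + 4·48·36·35)] = (1/2)[48 + √244224] = 271.0951

Kővári–Sós–Turán: let r_1, ..., r_48 be the row sums and z = Σ r_i the total number of 1s. Each pair of columns can share at most one row with both entries 1 (else a 2×2 all-ones block appears), so Σ_i C(r_i, 2) ≤ C(36, 2) = 630. By convexity Σ_i C(r_i, 2) ≥ 48·C(z/48, 2) = z(z − 48)/(2·48), giving z² − 48z − 48·36·35 ≤ 0 and hence z ≤ (1/2)[48 + √(2304 + 4·60480)] = (1/2)[48 + √244224] ≈ (1/2)(48 + 494.1902) = 271.0951.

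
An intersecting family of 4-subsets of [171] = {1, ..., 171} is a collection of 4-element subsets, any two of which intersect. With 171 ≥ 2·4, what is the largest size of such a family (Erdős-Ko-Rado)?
max |F| = C(170, 3) = 804440

Erdős-Ko-Rado (1961): when n ≥ 2k, max |F| = C(n−1, k−1). The bound is attained by the star {A : i ∈ A} for any fixed i ∈ [n]. Here C(171−1, 4−1) = C(170, 3) = 804440.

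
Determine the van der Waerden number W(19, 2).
W(19, 2) = 19 + 1 = 20

A 2-term AP is any pair of integers, so a monochromatic 2-AP exists iff some colour is used at least twice. With 19 colours, the colouring i ↦ i on {1, ..., 19} uses each colour once, avoiding any monochromatic pair, so W(19, 2) > 19. For {1, ..., 20}, pigeonhole forces two integers of the same colour, which form a monochromatic 2-AP. Hence W(19, 2) = 20.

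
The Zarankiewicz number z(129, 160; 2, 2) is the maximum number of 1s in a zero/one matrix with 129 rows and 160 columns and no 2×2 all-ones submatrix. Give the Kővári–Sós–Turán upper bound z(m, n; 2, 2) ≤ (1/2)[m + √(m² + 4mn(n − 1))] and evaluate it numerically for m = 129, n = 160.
z(129, 160; 2, 2) ≤ (1/2)[129 + √(129² + 4·129·160·159)] = (1/2)[129 + √13143681] = 1877.2107

Kővári–Sós–Turán: let r_1, ..., r_129 be the row sums and z = Σ r_i the total number of 1s. Each pair of columns can share at most one row with both entries 1 (else a 2×2 all-ones block appears), so Σ_i C(r_i, 2) ≤ C(160, 2) = 12720. By convexity Σ_i C(r_i, 2) ≥ 129·C(z/129, 2) = z(z − 129)/(2·129), giving z² − 129z − 129·160·159 ≤ 0 and hence z ≤ (1/2)[129 + √(16641 + 4·3281760)] = (1/2)[129 + √13143681] ≈ (1/2)(129 + 3625.4215) = 1877.2107.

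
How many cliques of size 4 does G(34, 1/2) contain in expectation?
E[# K_4] = C(34, 4) · (1/2)^C(4, 2) = 46376 / 2^6 = 5797/8 = 724.625

For each 4-subset S of vertices (there are C(34, 4) = 46376 such S), let X_S = 1 if S induces a K_4 (all C(4, 2) = 6 edges present). Then P(X_S = 1) = (1/2)^6 = 1/64. By linearity of expectation, E[# K_4] = C(34, 4) · (1/2)^6 = 46376 / 64 = 5797/8 = 724.625.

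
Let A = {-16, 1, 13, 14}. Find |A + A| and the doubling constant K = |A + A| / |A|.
K = |A + A| / |A| = 10/4 = 5/2

Enumerate A + A = {a + b : a, b ∈ A}. With |A| = 4, there are |A|^2 = 16 ordered sum pairs; collecting distinct values, A + A = {-32, -15, -3, -2, 2, 14, 15, 26, 27, 28}, so |A + A| = 10. Thus K = 10/4 = 5/2. For comparison, the minimum possible |A + A| over all 4-element sets is 2·4 − 1 = 7 (so min K = 7/4), attained only by arithmetic progressions.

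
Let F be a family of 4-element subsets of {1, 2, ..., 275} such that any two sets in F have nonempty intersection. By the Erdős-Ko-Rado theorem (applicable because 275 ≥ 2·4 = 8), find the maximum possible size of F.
max |F| = C(274, 3) = 3391024

Erdős-Ko-Rado (1961): when n ≥ 2k, max |F| = C(n−1, k−1). The bound is attained by the star {A : i ∈ A} for any fixed i ∈ [n]. Here C(275−1, 4−1) = C(274, 3) = 3391024.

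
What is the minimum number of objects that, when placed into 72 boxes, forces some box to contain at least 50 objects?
n = (50 − 1)·72 + 1 = 3529

By the generalised pigeonhole principle, to guarantee some box contains ≥ r objects we need more than (r − 1) · k objects total. Threshold: n = (r − 1) · k + 1. With r = 50 and k = 72: n = 49 · 72 + 1 = 3528 + 1 = 3529. For n = 3528 = 49 · 72, we can put exactly 49 objects in every box, avoiding 50 in any single one — so 3529 is tight.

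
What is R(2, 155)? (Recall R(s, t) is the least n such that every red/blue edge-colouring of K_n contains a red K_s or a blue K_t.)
R(2, 155) = 155

R(2, k) = k for all k ≥ 2: in a 2-colouring of K_k, either some edge is red (a red K_2) or all edges are blue (a blue K_k). And K_{154} coloured all-blue has no blue K_155, so R(2, 155) > 154. Hence R(2, 155) = 155.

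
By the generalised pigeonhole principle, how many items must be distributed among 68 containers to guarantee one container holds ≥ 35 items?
n = (35 − 1)·68 + 1 = 2313

By the generalised pigeonhole principle, to guarantee some box contains ≥ r objects we need more than (r − 1) · k objects total. Threshold: n = (r − 1) · k + 1. With r = 35 and k = 68: n = 34 · 68 + 1 = 2312 + 1 = 2313. For n = 2312 = 34 · 68, we can put exactly 34 objects in every box, avoiding 35 in any single one — so 2313 is tight.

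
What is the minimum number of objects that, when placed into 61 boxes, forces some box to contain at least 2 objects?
n = (2 − 1)·61 + 1 = 62

By the generalised pigeonhole principle, to guarantee some box contains ≥ r objects we need more than (r − 1) · k objects total. Threshold: n = (r − 1) · k + 1. With r = 2 and k = 61: n = 1 · 61 + 1 = 61 + 1 = 62. For n = 61 = 1 · 61, we can put exactly 1 objects in every box, avoiding 2 in any single one — so 62 is tight.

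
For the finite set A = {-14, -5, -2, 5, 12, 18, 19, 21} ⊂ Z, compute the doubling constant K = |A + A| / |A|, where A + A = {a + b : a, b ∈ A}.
K = |A + A| / |A| = 31/8

Enumerate A + A = {a + b : a, b ∈ A}. With |A| = 8, there are |A|^2 = 64 ordered sum pairs; collecting distinct values, A + A = {-28, -19, -16, -10, -9, -7, -4, -2, 0, 3, 4, 5, 7, 10, 13, 14, 16, 17, 19, 23, 24, 26, 30, 31, 33, 36, 37, 38, 39, 40, 42}, so |A + A| = 31. Thus K = 31/8. For comparison, the minimum possible |A + A| over all 8-element sets is 2·8 − 1 = 15 (so min K = 15/8), attained only by arithmetic progressions.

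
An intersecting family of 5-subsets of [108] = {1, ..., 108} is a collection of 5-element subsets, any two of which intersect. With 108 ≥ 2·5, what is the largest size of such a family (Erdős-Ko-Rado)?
max |F| = C(107, 4) = 5160610

Erdős-Ko-Rado (1961): when n ≥ 2k, max |F| = C(n−1, k−1). The bound is attained by the star {A : i ∈ A} for any fixed i ∈ [n]. Here C(108−1, 5−1) = C(107, 4) = 5160610.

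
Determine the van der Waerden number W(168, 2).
W(168, 2) = 168 + 1 = 169

A 2-term AP is any pair of integers, so a monochromatic 2-AP exists iff some colour is used at least twice. With 168 colours, the colouring i ↦ i on {1, ..., 168} uses each colour once, avoiding any monochromatic pair, so W(168, 2) > 168. For {1, ..., 169}, pigeonhole forces two integers of the same colour, which form a monochromatic 2-AP. Hence W(168, 2) = 169.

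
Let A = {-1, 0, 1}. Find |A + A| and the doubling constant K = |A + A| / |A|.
K = |A + A| / |A| = 5/3

Enumerate A + A = {a + b : a, b ∈ A}. With |A| = 3, there are |A|^2 = 9 ordered sum pairs; collecting distinct values, A + A = {-2, -1, 0, 1, 2}, so |A + A| = 5. Thus K = 5/3. Here |A + A| = 2|A| − 1 = 5, the minimum possible — so K = 5/3 is minimal, which holds iff A is an arithmetic progression.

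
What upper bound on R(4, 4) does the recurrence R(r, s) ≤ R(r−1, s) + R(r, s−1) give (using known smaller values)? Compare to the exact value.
R(4, 4) ≤ R(3, 4) + R(4, 3) = 9 + 9 = 18; exact value R(4, 4) = 18.

The Erdős–Szekeres recurrence R(r, s) ≤ R(r−1, s) + R(r, s−1) applied to (r, s) = (4, 4) gives
  R(4, 4) ≤ R(3, 4) + R(4, 3) = 9 + 9 = 18.
(Recall R(2, k) = k and R is symmetric.) Here the recurrence bound is tight: a matching lower-bound construction on K_{17} shows R(4, 4) > 17, so R(4, 4) = 18 exactly.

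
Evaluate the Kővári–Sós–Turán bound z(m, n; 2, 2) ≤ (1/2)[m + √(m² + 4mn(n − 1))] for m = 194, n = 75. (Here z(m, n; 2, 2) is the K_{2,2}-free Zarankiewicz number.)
z(194, 75; 2, 2) ≤ (1/2)[194 + √(194² + 4·194·75·74)] = (1/2)[194 + √4344436] = 1139.1655

Kővári–Sós–Turán: let r_1, ..., r_194 be the row sums and z = Σ r_i the total number of 1s. Each pair of columns can share at most one row with both entries 1 (else a 2×2 all-ones block appears), so Σ_i C(r_i, 2) ≤ C(75, 2) = 2775. By convexity Σ_i C(r_i, 2) ≥ 194·C(z/194, 2) = z(z − 194)/(2·194), giving z² − 194z − 194·75·74 ≤ 0 and hence z ≤ (1/2)[194 + √(37636 + 4·1076700)] = (1/2)[194 + √4344436] ≈ (1/2)(194 + 2084.3311) = 1139.1655.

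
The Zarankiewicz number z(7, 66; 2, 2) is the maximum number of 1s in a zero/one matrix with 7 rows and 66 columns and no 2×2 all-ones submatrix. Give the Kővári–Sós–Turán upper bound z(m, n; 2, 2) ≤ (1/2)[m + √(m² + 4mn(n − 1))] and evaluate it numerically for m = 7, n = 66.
z(7, 66; 2, 2) ≤ (1/2)[7 + √(7² + 4·7·66·65)] = (1/2)[7 + √120169] = 176.827

Kővári–Sós–Turán: let r_1, ..., r_7 be the row sums and z = Σ r_i the total number of 1s. Each pair of columns can share at most one row with both entries 1 (else a 2×2 all-ones block appears), so Σ_i C(r_i, 2) ≤ C(66, 2) = 2145. By convexity Σ_i C(r_i, 2) ≥ 7·C(z/7, 2) = z(z − 7)/(2·7), giving z² − 7z − 7·66·65 ≤ 0 and hence z ≤ (1/2)[7 + √(49 + 4·30030)] = (1/2)[7 + √120169] ≈ (1/2)(7 + 346.654) = 176.827.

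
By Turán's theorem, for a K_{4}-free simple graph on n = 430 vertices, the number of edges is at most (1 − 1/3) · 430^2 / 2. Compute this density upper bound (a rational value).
Turán density bound = (2/3) · 430^2/2 = 184900/3 ≈ 61633.3333

Turán's theorem: ex(n, K_{r+1}) is achieved by the complete r-partite Turán graph T(n, r) with parts as balanced as possible, and is at most (1 − 1/r) · n^2/2. For r = 3, n = 430: the density bound is (2/3) · 184900/2 = 184900/3 ≈ 61633.3333. The integer-valued extremum is e(T(430, 3)) = 61633, which is strictly less than the density bound 184900/3 since 3 ∤ 430 (the parts of T(430, 3) cannot all be equal).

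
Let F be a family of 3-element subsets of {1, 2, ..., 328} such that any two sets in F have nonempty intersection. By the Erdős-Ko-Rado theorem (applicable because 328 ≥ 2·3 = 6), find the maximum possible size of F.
max |F| = C(327, 2) = 53301

The Erdős-Ko-Rado theorem states: for n ≥ 2k, an intersecting family of k-subsets of an n-element set has size at most C(n − 1, k − 1), with equality for 'star' families {A ⊆ [n] : |A| = k, i ∈ A} (fix an element i). For n = 328, k = 3: C(327, 2) = 53301.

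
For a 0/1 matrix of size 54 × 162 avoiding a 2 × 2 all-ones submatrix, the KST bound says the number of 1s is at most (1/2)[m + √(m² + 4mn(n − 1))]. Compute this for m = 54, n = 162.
z(54, 162; 2, 2) ≤ (1/2)[54 + √(54² + 4·54·162·161)] = (1/2)[54 + √5636628] = 1214.0792

Kővári–Sós–Turán: let r_1, ..., r_54 be the row sums and z = Σ r_i the total number of 1s. Each pair of columns can share at most one row with both entries 1 (else a 2×2 all-ones block appears), so Σ_i C(r_i, 2) ≤ C(162, 2) = 13041. By convexity Σ_i C(r_i, 2) ≥ 54·C(z/54, 2) = z(z − 54)/(2·54), giving z² − 54z − 54·162·161 ≤ 0 and hence z ≤ (1/2)[54 + √(2916 + 4·1408428)] = (1/2)[54 + √5636628] ≈ (1/2)(54 + 2374.1584) = 1214.0792.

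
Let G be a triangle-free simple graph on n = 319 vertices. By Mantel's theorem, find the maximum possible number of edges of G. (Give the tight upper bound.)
ex(319, K_3) = ⌊319^2/4⌋ = 25440

Mantel (1907): a triangle-free graph on n vertices has at most ⌊n^2/4⌋ edges, with equality for the complete bipartite graph K_{⌊n/2⌋, ⌈n/2⌉}. For n = 319: ⌊319^2/4⌋ = ⌊101761/4⌋ = 25440. The extremal graph is K_{159, 160}, which has 159·160 = 25440 edges.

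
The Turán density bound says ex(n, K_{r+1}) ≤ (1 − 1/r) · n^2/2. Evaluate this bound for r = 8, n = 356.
Turán density bound = (7/8) · 356^2/2 = 55447

Turán's theorem: ex(n, K_{r+1}) is achieved by the complete r-partite Turán graph T(n, r) with parts as balanced as possible, and is at most (1 − 1/r) · n^2/2. For r = 8, n = 356: the density bound is (7/8) · 126736/2 = 55447. The integer-valued extremum is e(T(356, 8)) = 55446, which is strictly less than the density bound 55447 since 8 ∤ 356 (the parts of T(356, 8) cannot all be equal).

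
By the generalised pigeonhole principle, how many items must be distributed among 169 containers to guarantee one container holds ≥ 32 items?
n = (32 − 1)·169 + 1 = 5240

By the generalised pigeonhole principle, to guarantee some box contains ≥ r objects we need more than (r − 1) · k objects total. Threshold: n = (r − 1) · k + 1. With r = 32 and k = 169: n = 31 · 169 + 1 = 5239 + 1 = 5240. For n = 5239 = 31 · 169, we can put exactly 31 objects in every box, avoiding 32 in any single one — so 5240 is tight.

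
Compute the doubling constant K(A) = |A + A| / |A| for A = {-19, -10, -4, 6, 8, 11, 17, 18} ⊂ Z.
K = |A + A| / |A| = 32/8 = 4

Enumerate A + A = {a + b : a, b ∈ A}. With |A| = 8, there are |A|^2 = 64 ordered sum pairs; collecting distinct values, A + A = {-38, -29, -23, -20, -14, -13, -11, -8, -4, -2, -1, 1, 2, 4, 7, 8, 12, 13, 14, 16, 17, 19, 22, 23, 24, 25, 26, 28, 29, 34, 35, 36}, so |A + A| = 32. Thus K = 32/8 = 4. For comparison, the minimum possible |A + A| over all 8-element sets is 2·8 − 1 = 15 (so min K = 15/8), attained only by arithmetic progressions.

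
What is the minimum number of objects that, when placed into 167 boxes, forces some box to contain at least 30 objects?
n = (30 − 1)·167 + 1 = 4844

By the generalised pigeonhole principle, to guarantee some box contains ≥ r objects we need more than (r − 1) · k objects total. Threshold: n = (r − 1) · k + 1. With r = 30 and k = 167: n = 29 · 167 + 1 = 4843 + 1 = 4844. For n = 4843 = 29 · 167, we can put exactly 29 objects in every box, avoiding 30 in any single one — so 4844 is tight.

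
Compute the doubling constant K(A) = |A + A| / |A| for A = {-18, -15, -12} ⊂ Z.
K = |A + A| / |A| = 5/3

Enumerate A + A = {a + b : a, b ∈ A}. With |A| = 3, there are |A|^2 = 9 ordered sum pairs; collecting distinct values, A + A = {-36, -33, -30, -27, -24}, so |A + A| = 5. Thus K = 5/3. Here |A + A| = 2|A| − 1 = 5, the minimum possible — so K = 5/3 is minimal, which holds iff A is an arithmetic progression.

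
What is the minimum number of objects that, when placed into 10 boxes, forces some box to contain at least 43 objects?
n = (43 − 1)·10 + 1 = 421

By the generalised pigeonhole principle, to guarantee some box contains ≥ r objects we need more than (r − 1) · k objects total. Threshold: n = (r − 1) · k + 1. With r = 43 and k = 10: n = 42 · 10 + 1 = 420 + 1 = 421. For n = 420 = 42 · 10, we can put exactly 42 objects in every box, avoiding 43 in any single one — so 421 is tight.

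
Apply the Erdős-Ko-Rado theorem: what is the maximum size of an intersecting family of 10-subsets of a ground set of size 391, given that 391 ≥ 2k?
max |F| = C(390, 9) = 524125465968126880

The Erdős-Ko-Rado theorem states: for n ≥ 2k, an intersecting family of k-subsets of an n-element set has size at most C(n − 1, k − 1), with equality for 'star' families {A ⊆ [n] : |A| = k, i ∈ A} (fix an element i). For n = 391, k = 10: C(390, 9) = 524125465968126880.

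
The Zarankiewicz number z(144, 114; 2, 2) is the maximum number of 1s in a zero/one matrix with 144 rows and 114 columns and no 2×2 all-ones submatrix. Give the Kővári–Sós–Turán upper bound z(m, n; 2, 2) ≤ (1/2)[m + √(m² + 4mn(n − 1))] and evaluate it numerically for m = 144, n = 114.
z(144, 114; 2, 2) ≤ (1/2)[144 + √(144² + 4·144·114·113)] = (1/2)[144 + √7440768] = 1435.8886

Kővári–Sós–Turán: let r_1, ..., r_144 be the row sums and z = Σ r_i the total number of 1s. Each pair of columns can share at most one row with both entries 1 (else a 2×2 all-ones block appears), so Σ_i C(r_i, 2) ≤ C(114, 2) = 6441. By convexity Σ_i C(r_i, 2) ≥ 144·C(z/144, 2) = z(z − 144)/(2·144), giving z² − 144z − 144·114·113 ≤ 0 and hence z ≤ (1/2)[144 + √(20736 + 4·1855008)] = (1/2)[144 + √7440768] ≈ (1/2)(144 + 2727.7771) = 1435.8886.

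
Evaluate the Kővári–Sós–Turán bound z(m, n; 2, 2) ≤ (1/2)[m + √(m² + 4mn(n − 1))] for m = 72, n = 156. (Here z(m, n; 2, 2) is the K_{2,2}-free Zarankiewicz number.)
z(72, 156; 2, 2) ≤ (1/2)[72 + √(72² + 4·72·156·155)] = (1/2)[72 + √6969024] = 1355.9455

Kővári–Sós–Turán: let r_1, ..., r_72 be the row sums and z = Σ r_i the total number of 1s. Each pair of columns can share at most one row with both entries 1 (else a 2×2 all-ones block appears), so Σ_i C(r_i, 2) ≤ C(156, 2) = 12090. By convexity Σ_i C(r_i, 2) ≥ 72·C(z/72, 2) = z(z − 72)/(2·72), giving z² − 72z − 72·156·155 ≤ 0 and hence z ≤ (1/2)[72 + √(5184 + 4·1740960)] = (1/2)[72 + √6969024] ≈ (1/2)(72 + 2639.8909) = 1355.9455.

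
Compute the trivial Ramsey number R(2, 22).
R(2, 22) = 22

R(2, k) = k for all k ≥ 2: in a 2-colouring of K_k, either some edge is red (a red K_2) or all edges are blue (a blue K_k). And K_{21} coloured all-blue has no blue K_22, so R(2, 22) > 21. Hence R(2, 22) = 22.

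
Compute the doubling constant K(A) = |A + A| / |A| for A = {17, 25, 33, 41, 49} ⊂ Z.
K = |A + A| / |A| = 9/5

Enumerate A + A = {a + b : a, b ∈ A}. With |A| = 5, there are |A|^2 = 25 ordered sum pairs; collecting distinct values, A + A = {34, 42, 50, 58, 66, 74, 82, 90, 98}, so |A + A| = 9. Thus K = 9/5. Here |A + A| = 2|A| − 1 = 9, the minimum possible — so K = 9/5 is minimal, which holds iff A is an arithmetic progression.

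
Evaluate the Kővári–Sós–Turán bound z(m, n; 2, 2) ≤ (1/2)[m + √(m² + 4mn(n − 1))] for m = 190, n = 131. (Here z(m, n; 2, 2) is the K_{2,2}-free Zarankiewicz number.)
z(190, 131; 2, 2) ≤ (1/2)[190 + √(190² + 4·190·131·130)] = (1/2)[190 + √12978900] = 1896.312

Kővári–Sós–Turán: let r_1, ..., r_190 be the row sums and z = Σ r_i the total number of 1s. Each pair of columns can share at most one row with both entries 1 (else a 2×2 all-ones block appears), so Σ_i C(r_i, 2) ≤ C(131, 2) = 8515. By convexity Σ_i C(r_i, 2) ≥ 190·C(z/190, 2) = z(z − 190)/(2·190), giving z² − 190z − 190·131·130 ≤ 0 and hence z ≤ (1/2)[190 + √(36100 + 4·3235700)] = (1/2)[190 + √12978900] ≈ (1/2)(190 + 3602.624) = 1896.312.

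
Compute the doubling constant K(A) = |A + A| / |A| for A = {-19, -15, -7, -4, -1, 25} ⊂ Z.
K = |A + A| / |A| = 20/6 = 10/3

Enumerate A + A = {a + b : a, b ∈ A}. With |A| = 6, there are |A|^2 = 36 ordered sum pairs; collecting distinct values, A + A = {-38, -34, -30, -26, -23, -22, -20, -19, -16, -14, -11, -8, -5, -2, 6, 10, 18, 21, 24, 50}, so |A + A| = 20. Thus K = 20/6 = 10/3. For comparison, the minimum possible |A + A| over all 6-element sets is 2·6 − 1 = 11 (so min K = 11/6), attained only by arithmetic progressions.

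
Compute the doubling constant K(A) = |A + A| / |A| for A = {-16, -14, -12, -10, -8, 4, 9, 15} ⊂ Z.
K = |A + A| / |A| = 28/8 = 7/2

Enumerate A + A = {a + b : a, b ∈ A}. With |A| = 8, there are |A|^2 = 64 ordered sum pairs; collecting distinct values, A + A = {-32, -30, -28, -26, -24, -22, -20, -18, -16, -12, -10, -8, -7, -6, -5, -4, -3, -1, 1, 3, 5, 7, 8, 13, 18, 19, 24, 30}, so |A + A| = 28. Thus K = 28/8 = 7/2. For comparison, the minimum possible |A + A| over all 8-element sets is 2·8 − 1 = 15 (so min K = 15/8), attained only by arithmetic progressions.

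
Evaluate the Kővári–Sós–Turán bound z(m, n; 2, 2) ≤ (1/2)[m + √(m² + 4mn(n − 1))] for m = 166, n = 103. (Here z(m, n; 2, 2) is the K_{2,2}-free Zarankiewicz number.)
z(166, 103; 2, 2) ≤ (1/2)[166 + √(166² + 4·166·103·102)] = (1/2)[166 + √7003540] = 1406.2101

Kővári–Sós–Turán: let r_1, ..., r_166 be the row sums and z = Σ r_i the total number of 1s. Each pair of columns can share at most one row with both entries 1 (else a 2×2 all-ones block appears), so Σ_i C(r_i, 2) ≤ C(103, 2) = 5253. By convexity Σ_i C(r_i, 2) ≥ 166·C(z/166, 2) = z(z − 166)/(2·166), giving z² − 166z − 166·103·102 ≤ 0 and hence z ≤ (1/2)[166 + √(27556 + 4·1743996)] = (1/2)[166 + √7003540] ≈ (1/2)(166 + 2646.4202) = 1406.2101.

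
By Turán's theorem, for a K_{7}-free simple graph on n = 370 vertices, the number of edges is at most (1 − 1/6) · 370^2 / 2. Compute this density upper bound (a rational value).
Turán density bound = (5/6) · 370^2/2 = 171125/3 ≈ 57041.6667

Turán's theorem: ex(n, K_{r+1}) is achieved by the complete r-partite Turán graph T(n, r) with parts as balanced as possible, and is at most (1 − 1/r) · n^2/2. For r = 6, n = 370: the density bound is (5/6) · 136900/2 = 171125/3 ≈ 57041.6667. The integer-valued extremum is e(T(370, 6)) = 57041, which is strictly less than the density bound 171125/3 since 6 ∤ 370 (the parts of T(370, 6) cannot all be equal).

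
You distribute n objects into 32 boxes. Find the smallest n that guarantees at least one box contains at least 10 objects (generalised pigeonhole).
n = (10 − 1)·32 + 1 = 289

By the generalised pigeonhole principle, to guarantee some box contains ≥ r objects we need more than (r − 1) · k objects total. Threshold: n = (r − 1) · k + 1. With r = 10 and k = 32: n = 9 · 32 + 1 = 288 + 1 = 289. For n = 288 = 9 · 32, we can put exactly 9 objects in every box, avoiding 10 in any single one — so 289 is tight.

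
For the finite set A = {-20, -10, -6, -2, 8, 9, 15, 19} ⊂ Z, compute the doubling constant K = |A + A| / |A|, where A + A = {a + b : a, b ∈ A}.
K = |A + A| / |A| = 30/8 = 15/4

Enumerate A + A = {a + b : a, b ∈ A}. With |A| = 8, there are |A|^2 = 64 ordered sum pairs; collecting distinct values, A + A = {-40, -30, -26, -22, -20, -16, -12, -11, -8, -5, -4, -2, -1, 2, 3, 5, 6, 7, 9, 13, 16, 17, 18, 23, 24, 27, 28, 30, 34, 38}, so |A + A| = 30. Thus K = 30/8 = 15/4. For comparison, the minimum possible |A + A| over all 8-element sets is 2·8 − 1 = 15 (so min K = 15/8), attained only by arithmetic progressions.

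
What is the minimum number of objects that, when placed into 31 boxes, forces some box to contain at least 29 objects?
n = (29 − 1)·31 + 1 = 869

By the generalised pigeonhole principle, to guarantee some box contains ≥ r objects we need more than (r − 1) · k objects total. Threshold: n = (r − 1) · k + 1. With r = 29 and k = 31: n = 28 · 31 + 1 = 868 + 1 = 869. For n = 868 = 28 · 31, we can put exactly 28 objects in every box, avoiding 29 in any single one — so 869 is tight.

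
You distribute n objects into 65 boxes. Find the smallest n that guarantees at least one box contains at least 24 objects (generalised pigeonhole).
n = (24 − 1)·65 + 1 = 1496

By the generalised pigeonhole principle, to guarantee some box contains ≥ r objects we need more than (r − 1) · k objects total. Threshold: n = (r − 1) · k + 1. With r = 24 and k = 65: n = 23 · 65 + 1 = 1495 + 1 = 1496. For n = 1495 = 23 · 65, we can put exactly 23 objects in every box, avoiding 24 in any single one — so 1496 is tight.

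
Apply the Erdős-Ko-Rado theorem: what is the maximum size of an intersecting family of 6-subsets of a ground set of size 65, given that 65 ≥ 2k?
max |F| = C(64, 5) = 7624512

Erdős-Ko-Rado (1961): when n ≥ 2k, max |F| = C(n−1, k−1). The bound is attained by the star {A : i ∈ A} for any fixed i ∈ [n]. Here C(65−1, 6−1) = C(64, 5) = 7624512.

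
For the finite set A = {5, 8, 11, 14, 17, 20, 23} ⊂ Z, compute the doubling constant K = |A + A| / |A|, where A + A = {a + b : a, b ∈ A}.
K = |A + A| / |A| = 13/7

Enumerate A + A = {a + b : a, b ∈ A}. With |A| = 7, there are |A|^2 = 49 ordered sum pairs; collecting distinct values, A + A = {10, 13, 16, 19, 22, 25, 28, 31, 34, 37, 40, 43, 46}, so |A + A| = 13. Thus K = 13/7. Here |A + A| = 2|A| − 1 = 13, the minimum possible — so K = 13/7 is minimal, which holds iff A is an arithmetic progression.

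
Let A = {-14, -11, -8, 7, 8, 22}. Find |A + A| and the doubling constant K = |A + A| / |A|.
K = |A + A| / |A| = 19/6

Enumerate A + A = {a + b : a, b ∈ A}. With |A| = 6, there are |A|^2 = 36 ordered sum pairs; collecting distinct values, A + A = {-28, -25, -22, -19, -16, -7, -6, -4, -3, -1, 0, 8, 11, 14, 15, 16, 29, 30, 44}, so |A + A| = 19. Thus K = 19/6. For comparison, the minimum possible |A + A| over all 6-element sets is 2·6 − 1 = 11 (so min K = 11/6), attained only by arithmetic progressions.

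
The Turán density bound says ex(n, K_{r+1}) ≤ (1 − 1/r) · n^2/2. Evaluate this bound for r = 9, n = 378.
Turán density bound = (8/9) · 378^2/2 = 63504

Turán's theorem: ex(n, K_{r+1}) is achieved by the complete r-partite Turán graph T(n, r) with parts as balanced as possible, and is at most (1 − 1/r) · n^2/2. For r = 9, n = 378: the density bound is (8/9) · 142884/2 = 63504. Since 9 ∣ 378, the Turán graph T(378, 9) has parts of equal size 42, and its edge count e(T(378, 9)) = 63504 attains the density bound exactly.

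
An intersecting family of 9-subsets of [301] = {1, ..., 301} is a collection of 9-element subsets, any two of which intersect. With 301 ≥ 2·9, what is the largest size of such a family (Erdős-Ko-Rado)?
max |F| = C(300, 8) = 1481062243936275

Erdős-Ko-Rado (1961): when n ≥ 2k, max |F| = C(n−1, k−1). The bound is attained by the star {A : i ∈ A} for any fixed i ∈ [n]. Here C(301−1, 9−1) = C(300, 8) = 1481062243936275.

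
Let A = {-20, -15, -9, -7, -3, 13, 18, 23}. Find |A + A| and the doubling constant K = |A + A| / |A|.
K = |A + A| / |A| = 32/8 = 4

Enumerate A + A = {a + b : a, b ∈ A}. With |A| = 8, there are |A|^2 = 64 ordered sum pairs; collecting distinct values, A + A = {-40, -35, -30, -29, -27, -24, -23, -22, -18, -16, -14, -12, -10, -7, -6, -2, 3, 4, 6, 8, 9, 10, 11, 14, 15, 16, 20, 26, 31, 36, 41, 46}, so |A + A| = 32. Thus K = 32/8 = 4. For comparison, the minimum possible |A + A| over all 8-element sets is 2·8 − 1 = 15 (so min K = 15/8), attained only by arithmetic progressions.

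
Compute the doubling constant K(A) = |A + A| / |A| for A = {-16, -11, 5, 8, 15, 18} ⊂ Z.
K = |A + A| / |A| = 20/6 = 10/3

Enumerate A + A = {a + b : a, b ∈ A}. With |A| = 6, there are |A|^2 = 36 ordered sum pairs; collecting distinct values, A + A = {-32, -27, -22, -11, -8, -6, -3, -1, 2, 4, 7, 10, 13, 16, 20, 23, 26, 30, 33, 36}, so |A + A| = 20. Thus K = 20/6 = 10/3. For comparison, the minimum possible |A + A| over all 6-element sets is 2·6 − 1 = 11 (so min K = 11/6), attained only by arithmetic progressions.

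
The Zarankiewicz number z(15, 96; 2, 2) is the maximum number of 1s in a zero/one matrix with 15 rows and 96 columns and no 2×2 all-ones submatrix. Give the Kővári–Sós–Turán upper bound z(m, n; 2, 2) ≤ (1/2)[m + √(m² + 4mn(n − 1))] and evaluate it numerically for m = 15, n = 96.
z(15, 96; 2, 2) ≤ (1/2)[15 + √(15² + 4·15·96·95)] = (1/2)[15 + √547425] = 377.4409

Kővári–Sós–Turán: let r_1, ..., r_15 be the row sums and z = Σ r_i the total number of 1s. Each pair of columns can share at most one row with both entries 1 (else a 2×2 all-ones block appears), so Σ_i C(r_i, 2) ≤ C(96, 2) = 4560. By convexity Σ_i C(r_i, 2) ≥ 15·C(z/15, 2) = z(z − 15)/(2·15), giving z² − 15z − 15·96·95 ≤ 0 and hence z ≤ (1/2)[15 + √(225 + 4·136800)] = (1/2)[15 + √547425] ≈ (1/2)(15 + 739.8817) = 377.4409.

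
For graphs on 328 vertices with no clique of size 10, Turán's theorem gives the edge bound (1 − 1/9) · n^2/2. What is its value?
Turán density bound = (8/9) · 328^2/2 = 430336/9 ≈ 47815.1111

Turán's theorem: ex(n, K_{r+1}) is achieved by the complete r-partite Turán graph T(n, r) with parts as balanced as possible, and is at most (1 − 1/r) · n^2/2. For r = 9, n = 328: the density bound is (8/9) · 107584/2 = 430336/9 ≈ 47815.1111. The integer-valued extremum is e(T(328, 9)) = 47814, which is strictly less than the density bound 430336/9 since 9 ∤ 328 (the parts of T(328, 9) cannot all be equal).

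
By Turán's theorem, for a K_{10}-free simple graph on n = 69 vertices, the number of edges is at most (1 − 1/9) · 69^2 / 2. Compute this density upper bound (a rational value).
Turán density bound = (8/9) · 69^2/2 = 2116

Turán's theorem: ex(n, K_{r+1}) is achieved by the complete r-partite Turán graph T(n, r) with parts as balanced as possible, and is at most (1 − 1/r) · n^2/2. For r = 9, n = 69: the density bound is (8/9) · 4761/2 = 2116. The integer-valued extremum is e(T(69, 9)) = 2115, which is strictly less than the density bound 2116 since 9 ∤ 69 (the parts of T(69, 9) cannot all be equal).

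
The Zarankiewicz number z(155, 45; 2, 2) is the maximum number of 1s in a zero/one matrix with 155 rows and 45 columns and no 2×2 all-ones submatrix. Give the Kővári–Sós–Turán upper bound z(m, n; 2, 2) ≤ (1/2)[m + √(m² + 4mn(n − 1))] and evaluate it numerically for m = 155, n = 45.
z(155, 45; 2, 2) ≤ (1/2)[155 + √(155² + 4·155·45·44)] = (1/2)[155 + √1251625] = 636.8802

Kővári–Sós–Turán: let r_1, ..., r_155 be the row sums and z = Σ r_i the total number of 1s. Each pair of columns can share at most one row with both entries 1 (else a 2×2 all-ones block appears), so Σ_i C(r_i, 2) ≤ C(45, 2) = 990. By convexity Σ_i C(r_i, 2) ≥ 155·C(z/155, 2) = z(z − 155)/(2·155), giving z² − 155z − 155·45·44 ≤ 0 and hence z ≤ (1/2)[155 + √(24025 + 4·306900)] = (1/2)[155 + √1251625] ≈ (1/2)(155 + 1118.7605) = 636.8802.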